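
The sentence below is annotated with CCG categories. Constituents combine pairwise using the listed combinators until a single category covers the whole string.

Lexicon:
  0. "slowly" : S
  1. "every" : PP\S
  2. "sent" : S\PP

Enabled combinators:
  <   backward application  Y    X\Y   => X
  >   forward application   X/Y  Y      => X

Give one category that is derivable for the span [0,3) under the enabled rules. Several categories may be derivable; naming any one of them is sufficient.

S

[0,3] S   <
  [0,2] PP   <
    [0,1] "slowly" : S
    [1,2] "every" : PP\S
  [2,3] "sent" : S\PP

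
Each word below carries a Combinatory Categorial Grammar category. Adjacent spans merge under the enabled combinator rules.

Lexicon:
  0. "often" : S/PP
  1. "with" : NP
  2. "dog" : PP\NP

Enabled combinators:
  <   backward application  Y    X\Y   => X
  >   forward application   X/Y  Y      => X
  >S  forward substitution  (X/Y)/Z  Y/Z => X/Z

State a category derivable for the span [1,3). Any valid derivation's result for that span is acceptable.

[0,3] S   >
  [0,1] "often" : S/PP
  [1,3] PP   <
    [1,2] "with" : NP
    [2,3] "dog" : PP\NP

PP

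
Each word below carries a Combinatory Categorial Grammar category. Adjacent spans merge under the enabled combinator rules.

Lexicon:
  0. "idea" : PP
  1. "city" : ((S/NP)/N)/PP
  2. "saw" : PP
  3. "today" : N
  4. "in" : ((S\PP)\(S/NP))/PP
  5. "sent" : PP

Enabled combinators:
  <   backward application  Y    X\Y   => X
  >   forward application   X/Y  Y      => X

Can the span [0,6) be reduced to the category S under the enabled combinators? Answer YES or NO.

YES

[0,6] S   <
  [0,1] "idea" : PP
  [1,6] S\PP   <
    [1,4] S/NP   >
      [1,3] (S/NP)/N   >
        [1,2] "city" : ((S/NP)/N)/PP
        [2,3] "saw" : PP
      [3,4] "today" : N
    [4,6] (S\PP)\(S/NP)   >
      [4,5] "in" : ((S\PP)\(S/NP))/PP
      [5,6] "sent" : PP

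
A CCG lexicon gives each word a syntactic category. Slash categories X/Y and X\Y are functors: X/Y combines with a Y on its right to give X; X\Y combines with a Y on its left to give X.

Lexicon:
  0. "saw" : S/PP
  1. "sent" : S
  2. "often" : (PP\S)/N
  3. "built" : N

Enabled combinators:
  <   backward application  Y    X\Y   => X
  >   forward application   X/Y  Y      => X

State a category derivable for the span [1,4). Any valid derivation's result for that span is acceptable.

[0,4] S   >
  [0,1] "saw" : S/PP
  [1,4] PP   <
    [1,2] "sent" : S
    [2,4] PP\S   >
      [2,3] "often" : (PP\S)/N
      [3,4] "built" : N

PP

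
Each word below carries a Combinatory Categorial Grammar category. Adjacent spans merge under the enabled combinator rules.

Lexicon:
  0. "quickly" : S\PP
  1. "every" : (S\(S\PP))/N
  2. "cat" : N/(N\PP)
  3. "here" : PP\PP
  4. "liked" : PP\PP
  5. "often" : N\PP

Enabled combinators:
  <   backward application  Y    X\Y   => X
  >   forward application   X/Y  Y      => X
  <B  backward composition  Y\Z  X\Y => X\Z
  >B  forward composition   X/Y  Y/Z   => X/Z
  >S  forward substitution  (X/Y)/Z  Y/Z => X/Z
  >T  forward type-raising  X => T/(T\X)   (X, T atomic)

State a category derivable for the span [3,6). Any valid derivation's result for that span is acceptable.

N\PP

[0,6] S   <
  [0,1] "quickly" : S\PP
  [1,6] S\(S\PP)   >
    [1,2] "every" : (S\(S\PP))/N
    [2,6] N   >
      [2,3] "cat" : N/(N\PP)
      [3,6] N\PP   <B
        [3,4] "here" : PP\PP
        [4,6] N\PP   <B
          [4,5] "liked" : PP\PP
          [5,6] "often" : N\PP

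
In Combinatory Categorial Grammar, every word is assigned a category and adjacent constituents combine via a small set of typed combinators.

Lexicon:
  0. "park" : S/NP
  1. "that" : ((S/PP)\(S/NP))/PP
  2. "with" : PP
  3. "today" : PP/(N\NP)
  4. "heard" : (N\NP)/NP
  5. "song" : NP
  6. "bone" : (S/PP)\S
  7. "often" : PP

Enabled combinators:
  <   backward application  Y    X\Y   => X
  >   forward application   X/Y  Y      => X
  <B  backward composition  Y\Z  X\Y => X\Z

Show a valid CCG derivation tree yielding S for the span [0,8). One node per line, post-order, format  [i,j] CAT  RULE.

[0,8] S   >
  [0,7] S/PP   <
    [0,6] S   >
      [0,3] S/PP   <
        [0,1] "park" : S/NP
        [1,3] (S/PP)\(S/NP)   >
          [1,2] "that" : ((S/PP)\(S/NP))/PP
          [2,3] "with" : PP
      [3,6] PP   >
        [3,4] "today" : PP/(N\NP)
        [4,6] N\NP   >
          [4,5] "heard" : (N\NP)/NP
          [5,6] "song" : NP
    [6,7] "bone" : (S/PP)\S
  [7,8] "often" : PP

[0,1] S/NP  lex  "park"
[1,2] ((S/PP)\(S/NP))/PP  lex  "that"
[2,3] PP  lex  "with"
[1,3] (S/PP)\(S/NP)  >  k=2
[0,3] S/PP  <  k=1
[3,4] PP/(N\NP)  lex  "today"
[4,5] (N\NP)/NP  lex  "heard"
[5,6] NP  lex  "song"
[4,6] N\NP  >  k=5
[3,6] PP  >  k=4
[0,6] S  >  k=3
[6,7] (S/PP)\S  lex  "bone"
[0,7] S/PP  <  k=6
[7,8] PP  lex  "often"
[0,8] S  >  k=7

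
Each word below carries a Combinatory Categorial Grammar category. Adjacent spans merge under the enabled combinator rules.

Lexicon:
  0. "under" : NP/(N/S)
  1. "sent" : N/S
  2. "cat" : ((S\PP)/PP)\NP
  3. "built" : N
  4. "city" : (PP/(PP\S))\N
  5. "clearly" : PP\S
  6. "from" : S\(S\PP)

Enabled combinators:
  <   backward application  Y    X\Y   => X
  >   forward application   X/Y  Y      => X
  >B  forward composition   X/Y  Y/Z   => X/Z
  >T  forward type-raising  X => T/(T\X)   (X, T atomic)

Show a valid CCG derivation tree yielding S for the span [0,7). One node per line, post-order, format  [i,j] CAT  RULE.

[0,7] S   <
  [0,6] S\PP   >
    [0,3] (S\PP)/PP   <
      [0,2] NP   >
        [0,1] "under" : NP/(N/S)
        [1,2] "sent" : N/S
      [2,3] "cat" : ((S\PP)/PP)\NP
    [3,6] PP   >
      [3,5] PP/(PP\S)   <
        [3,4] "built" : N
        [4,5] "city" : (PP/(PP\S))\N
      [5,6] "clearly" : PP\S
  [6,7] "from" : S\(S\PP)

[0,1] NP/(N/S)  lex  "under"
[1,2] N/S  lex  "sent"
[0,2] NP  >  k=1
[2,3] ((S\PP)/PP)\NP  lex  "cat"
[0,3] (S\PP)/PP  <  k=2
[3,4] N  lex  "built"
[4,5] (PP/(PP\S))\N  lex  "city"
[3,5] PP/(PP\S)  <  k=4
[5,6] PP\S  lex  "clearly"
[3,6] PP  >  k=5
[0,6] S\PP  >  k=3
[6,7] S\(S\PP)  lex  "from"
[0,7] S  <  k=6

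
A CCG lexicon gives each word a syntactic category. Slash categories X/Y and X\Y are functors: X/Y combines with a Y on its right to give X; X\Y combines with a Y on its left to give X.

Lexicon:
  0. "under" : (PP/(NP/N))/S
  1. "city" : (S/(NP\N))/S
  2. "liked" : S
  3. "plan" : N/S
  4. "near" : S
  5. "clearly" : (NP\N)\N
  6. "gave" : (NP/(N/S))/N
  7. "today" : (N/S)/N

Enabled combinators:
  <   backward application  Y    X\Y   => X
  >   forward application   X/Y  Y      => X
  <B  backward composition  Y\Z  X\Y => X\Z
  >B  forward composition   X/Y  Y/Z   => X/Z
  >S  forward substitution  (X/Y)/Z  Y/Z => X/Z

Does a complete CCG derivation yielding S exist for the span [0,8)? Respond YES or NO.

NO

(PP/(NP/N))/S (S/(NP\N))/S S N/S S (NP\N)\N (NP/(N/S))/N (N/S)/N
CKY chart[0,8] = {PP}; S ∉ chart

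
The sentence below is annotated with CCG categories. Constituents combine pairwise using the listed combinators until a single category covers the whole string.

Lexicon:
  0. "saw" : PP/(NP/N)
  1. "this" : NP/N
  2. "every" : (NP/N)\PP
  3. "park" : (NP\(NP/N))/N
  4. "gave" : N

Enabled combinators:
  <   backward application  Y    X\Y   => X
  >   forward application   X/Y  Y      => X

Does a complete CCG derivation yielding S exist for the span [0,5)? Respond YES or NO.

NO

PP/(NP/N) NP/N (NP/N)\PP (NP\(NP/N))/N N
CKY chart[0,5] = {NP}; S ∉ chart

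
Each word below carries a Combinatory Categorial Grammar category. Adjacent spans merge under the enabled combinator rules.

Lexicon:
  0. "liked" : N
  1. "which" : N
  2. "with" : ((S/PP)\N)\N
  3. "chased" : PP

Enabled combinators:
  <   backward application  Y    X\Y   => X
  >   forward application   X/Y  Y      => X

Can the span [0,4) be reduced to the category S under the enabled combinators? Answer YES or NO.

YES

[0,4] S   >
  [0,3] S/PP   <
    [0,1] "liked" : N
    [1,3] (S/PP)\N   <
      [1,2] "which" : N
      [2,3] "with" : ((S/PP)\N)\N
  [3,4] "chased" : PP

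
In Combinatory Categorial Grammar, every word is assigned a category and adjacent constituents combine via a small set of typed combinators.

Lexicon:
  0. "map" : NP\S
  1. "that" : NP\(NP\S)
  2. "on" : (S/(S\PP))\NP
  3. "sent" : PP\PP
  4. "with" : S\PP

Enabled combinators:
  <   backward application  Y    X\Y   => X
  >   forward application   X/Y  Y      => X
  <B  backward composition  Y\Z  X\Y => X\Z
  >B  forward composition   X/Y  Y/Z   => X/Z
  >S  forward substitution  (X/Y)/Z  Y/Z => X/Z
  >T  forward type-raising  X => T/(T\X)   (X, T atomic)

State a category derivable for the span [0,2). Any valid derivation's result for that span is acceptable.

[0,5] S   >
  [0,3] S/(S\PP)   <
    [0,2] NP   <
      [0,1] "map" : NP\S
      [1,2] "that" : NP\(NP\S)
    [2,3] "on" : (S/(S\PP))\NP
  [3,5] S\PP   <B
    [3,4] "sent" : PP\PP
    [4,5] "with" : S\PP

NP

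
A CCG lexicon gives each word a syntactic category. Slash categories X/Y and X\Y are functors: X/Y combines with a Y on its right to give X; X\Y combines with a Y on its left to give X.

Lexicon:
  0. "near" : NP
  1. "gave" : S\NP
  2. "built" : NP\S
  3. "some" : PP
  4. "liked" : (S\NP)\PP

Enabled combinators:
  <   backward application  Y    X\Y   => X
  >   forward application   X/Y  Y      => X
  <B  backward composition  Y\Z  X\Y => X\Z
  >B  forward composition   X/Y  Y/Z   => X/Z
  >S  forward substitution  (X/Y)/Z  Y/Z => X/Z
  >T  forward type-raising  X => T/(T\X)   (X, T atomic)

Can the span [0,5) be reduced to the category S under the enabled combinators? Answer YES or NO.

YES

[0,5] S   >
  [0,1] S/(S\NP)   >T
    [0,1] "near" : NP
  [1,5] S\NP   <B
    [1,3] NP\NP   <B
      [1,2] "gave" : S\NP
      [2,3] "built" : NP\S
    [3,5] S\NP   <
      [3,4] "some" : PP
      [4,5] "liked" : (S\NP)\PP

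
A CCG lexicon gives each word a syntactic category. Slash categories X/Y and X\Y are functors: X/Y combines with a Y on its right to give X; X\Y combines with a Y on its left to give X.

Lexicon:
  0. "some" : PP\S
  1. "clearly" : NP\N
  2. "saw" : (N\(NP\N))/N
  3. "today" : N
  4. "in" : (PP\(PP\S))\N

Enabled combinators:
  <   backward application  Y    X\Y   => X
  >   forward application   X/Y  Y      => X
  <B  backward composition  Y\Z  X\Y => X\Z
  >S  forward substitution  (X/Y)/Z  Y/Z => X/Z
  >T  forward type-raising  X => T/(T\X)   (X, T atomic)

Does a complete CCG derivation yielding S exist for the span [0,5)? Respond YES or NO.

PP\S NP\N (N\(NP\N))/N N (PP\(PP\S))\N
CKY chart[0,5] = {N/(N\PP), NP/(NP\PP), PP, PP/(PP\PP), S/(S\PP)}; S ∉ chart

NO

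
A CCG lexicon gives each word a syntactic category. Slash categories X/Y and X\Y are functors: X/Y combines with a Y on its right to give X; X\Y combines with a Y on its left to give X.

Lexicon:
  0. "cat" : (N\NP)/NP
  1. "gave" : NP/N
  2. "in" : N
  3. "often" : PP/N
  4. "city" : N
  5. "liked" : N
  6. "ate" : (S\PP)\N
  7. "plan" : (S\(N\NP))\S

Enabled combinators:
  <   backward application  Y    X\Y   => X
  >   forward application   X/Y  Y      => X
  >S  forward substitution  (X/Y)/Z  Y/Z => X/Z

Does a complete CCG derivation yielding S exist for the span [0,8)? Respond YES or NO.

[0,8] S   <
  [0,3] N\NP   >
    [0,1] "cat" : (N\NP)/NP
    [1,3] NP   >
      [1,2] "gave" : NP/N
      [2,3] "in" : N
  [3,8] S\(N\NP)   <
    [3,7] S   <
      [3,5] PP   >
        [3,4] "often" : PP/N
        [4,5] "city" : N
      [5,7] S\PP   <
        [5,6] "liked" : N
        [6,7] "ate" : (S\PP)\N
    [7,8] "plan" : (S\(N\NP))\S

YES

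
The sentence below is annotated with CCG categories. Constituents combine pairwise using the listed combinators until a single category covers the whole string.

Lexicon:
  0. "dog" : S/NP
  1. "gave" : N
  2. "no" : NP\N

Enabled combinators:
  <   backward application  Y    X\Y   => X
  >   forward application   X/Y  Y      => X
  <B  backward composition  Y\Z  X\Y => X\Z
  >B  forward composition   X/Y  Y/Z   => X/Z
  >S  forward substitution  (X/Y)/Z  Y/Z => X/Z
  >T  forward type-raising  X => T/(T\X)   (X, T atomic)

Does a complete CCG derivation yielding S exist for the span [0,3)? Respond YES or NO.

YES

[0,3] S   >
  [0,1] "dog" : S/NP
  [1,3] NP   >
    [1,2] NP/(NP\N)   >T
      [1,2] "gave" : N
    [2,3] "no" : NP\N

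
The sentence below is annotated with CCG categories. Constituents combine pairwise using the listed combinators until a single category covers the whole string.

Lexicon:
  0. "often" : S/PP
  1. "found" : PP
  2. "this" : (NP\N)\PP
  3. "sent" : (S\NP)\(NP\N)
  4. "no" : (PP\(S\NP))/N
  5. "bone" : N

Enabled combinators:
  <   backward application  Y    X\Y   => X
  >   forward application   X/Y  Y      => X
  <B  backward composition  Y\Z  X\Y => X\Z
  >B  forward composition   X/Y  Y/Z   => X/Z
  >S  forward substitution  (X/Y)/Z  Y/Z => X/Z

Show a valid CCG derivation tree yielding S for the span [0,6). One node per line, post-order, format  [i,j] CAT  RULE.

[0,6] S   >
  [0,1] "often" : S/PP
  [1,6] PP   <
    [1,4] S\NP   <
      [1,3] NP\N   <
        [1,2] "found" : PP
        [2,3] "this" : (NP\N)\PP
      [3,4] "sent" : (S\NP)\(NP\N)
    [4,6] PP\(S\NP)   >
      [4,5] "no" : (PP\(S\NP))/N
      [5,6] "bone" : N

[0,1] S/PP  lex  "often"
[1,2] PP  lex  "found"
[2,3] (NP\N)\PP  lex  "this"
[1,3] NP\N  <  k=2
[3,4] (S\NP)\(NP\N)  lex  "sent"
[1,4] S\NP  <  k=3
[4,5] (PP\(S\NP))/N  lex  "no"
[5,6] N  lex  "bone"
[4,6] PP\(S\NP)  >  k=5
[1,6] PP  <  k=4
[0,6] S  >  k=1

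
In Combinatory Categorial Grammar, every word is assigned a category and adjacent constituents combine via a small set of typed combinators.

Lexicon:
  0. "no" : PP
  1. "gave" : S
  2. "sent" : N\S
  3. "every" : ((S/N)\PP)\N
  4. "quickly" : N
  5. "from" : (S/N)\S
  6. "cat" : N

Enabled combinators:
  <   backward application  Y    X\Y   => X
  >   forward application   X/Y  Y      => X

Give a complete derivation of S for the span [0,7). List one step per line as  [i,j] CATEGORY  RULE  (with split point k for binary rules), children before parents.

[0,1] PP  lex  "no"
[1,2] S  lex  "gave"
[2,3] N\S  lex  "sent"
[1,3] N  <  k=2
[3,4] ((S/N)\PP)\N  lex  "every"
[1,4] (S/N)\PP  <  k=3
[0,4] S/N  <  k=1
[4,5] N  lex  "quickly"
[0,5] S  >  k=4
[5,6] (S/N)\S  lex  "from"
[0,6] S/N  <  k=5
[6,7] N  lex  "cat"
[0,7] S  >  k=6

[0,7] S   >
  [0,6] S/N   <
    [0,5] S   >
      [0,4] S/N   <
        [0,1] "no" : PP
        [1,4] (S/N)\PP   <
          [1,3] N   <
            [1,2] "gave" : S
            [2,3] "sent" : N\S
          [3,4] "every" : ((S/N)\PP)\N
      [4,5] "quickly" : N
    [5,6] "from" : (S/N)\S
  [6,7] "cat" : N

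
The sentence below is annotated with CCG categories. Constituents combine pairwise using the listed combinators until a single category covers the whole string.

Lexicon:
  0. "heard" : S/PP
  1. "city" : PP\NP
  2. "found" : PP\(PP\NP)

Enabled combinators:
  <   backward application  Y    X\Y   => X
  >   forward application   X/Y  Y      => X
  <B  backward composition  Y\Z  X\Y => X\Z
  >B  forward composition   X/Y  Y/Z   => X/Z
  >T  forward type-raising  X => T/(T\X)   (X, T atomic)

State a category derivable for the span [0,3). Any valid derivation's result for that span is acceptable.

S

[0,3] S   >
  [0,1] "heard" : S/PP
  [1,3] PP   <
    [1,2] "city" : PP\NP
    [2,3] "found" : PP\(PP\NP)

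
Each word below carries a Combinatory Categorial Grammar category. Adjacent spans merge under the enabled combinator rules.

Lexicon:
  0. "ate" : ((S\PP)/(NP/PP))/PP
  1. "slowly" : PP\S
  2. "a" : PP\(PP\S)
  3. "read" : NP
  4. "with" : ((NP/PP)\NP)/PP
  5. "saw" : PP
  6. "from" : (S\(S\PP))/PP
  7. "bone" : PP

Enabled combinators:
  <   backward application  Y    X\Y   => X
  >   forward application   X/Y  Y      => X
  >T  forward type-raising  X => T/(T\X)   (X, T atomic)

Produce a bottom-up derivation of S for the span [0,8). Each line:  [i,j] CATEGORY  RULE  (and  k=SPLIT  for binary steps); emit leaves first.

[0,8] S   <
  [0,6] S\PP   >
    [0,3] (S\PP)/(NP/PP)   >
      [0,1] "ate" : ((S\PP)/(NP/PP))/PP
      [1,3] PP   <
        [1,2] "slowly" : PP\S
        [2,3] "a" : PP\(PP\S)
    [3,6] NP/PP   <
      [3,4] "read" : NP
      [4,6] (NP/PP)\NP   >
        [4,5] "with" : ((NP/PP)\NP)/PP
        [5,6] "saw" : PP
  [6,8] S\(S\PP)   >
    [6,7] "from" : (S\(S\PP))/PP
    [7,8] "bone" : PP

[0,1] ((S\PP)/(NP/PP))/PP  lex  "ate"
[1,2] PP\S  lex  "slowly"
[2,3] PP\(PP\S)  lex  "a"
[1,3] PP  <  k=2
[0,3] (S\PP)/(NP/PP)  >  k=1
[3,4] NP  lex  "read"
[4,5] ((NP/PP)\NP)/PP  lex  "with"
[5,6] PP  lex  "saw"
[4,6] (NP/PP)\NP  >  k=5
[3,6] NP/PP  <  k=4
[0,6] S\PP  >  k=3
[6,7] (S\(S\PP))/PP  lex  "from"
[7,8] PP  lex  "bone"
[6,8] S\(S\PP)  >  k=7
[0,8] S  <  k=6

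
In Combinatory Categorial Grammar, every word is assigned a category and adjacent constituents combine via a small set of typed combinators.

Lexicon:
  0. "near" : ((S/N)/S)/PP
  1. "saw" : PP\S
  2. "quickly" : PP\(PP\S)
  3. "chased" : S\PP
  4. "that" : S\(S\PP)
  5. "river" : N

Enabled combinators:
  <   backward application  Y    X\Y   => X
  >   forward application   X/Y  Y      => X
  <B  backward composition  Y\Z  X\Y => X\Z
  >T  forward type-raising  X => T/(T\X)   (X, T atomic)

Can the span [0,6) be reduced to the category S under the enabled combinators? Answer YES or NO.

YES

[0,6] S   >
  [0,5] S/N   >
    [0,3] (S/N)/S   >
      [0,1] "near" : ((S/N)/S)/PP
      [1,3] PP   <
        [1,2] "saw" : PP\S
        [2,3] "quickly" : PP\(PP\S)
    [3,5] S   <
      [3,4] "chased" : S\PP
      [4,5] "that" : S\(S\PP)
  [5,6] "river" : N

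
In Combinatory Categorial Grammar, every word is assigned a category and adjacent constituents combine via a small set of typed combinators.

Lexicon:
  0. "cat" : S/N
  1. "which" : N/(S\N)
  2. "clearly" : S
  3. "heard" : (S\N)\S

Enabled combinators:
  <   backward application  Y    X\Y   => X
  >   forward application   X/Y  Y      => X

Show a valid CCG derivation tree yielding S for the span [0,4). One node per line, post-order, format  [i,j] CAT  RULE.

[0,4] S   >
  [0,1] "cat" : S/N
  [1,4] N   >
    [1,2] "which" : N/(S\N)
    [2,4] S\N   <
      [2,3] "clearly" : S
      [3,4] "heard" : (S\N)\S

[0,1] S/N  lex  "cat"
[1,2] N/(S\N)  lex  "which"
[2,3] S  lex  "clearly"
[3,4] (S\N)\S  lex  "heard"
[2,4] S\N  <  k=3
[1,4] N  >  k=2
[0,4] S  >  k=1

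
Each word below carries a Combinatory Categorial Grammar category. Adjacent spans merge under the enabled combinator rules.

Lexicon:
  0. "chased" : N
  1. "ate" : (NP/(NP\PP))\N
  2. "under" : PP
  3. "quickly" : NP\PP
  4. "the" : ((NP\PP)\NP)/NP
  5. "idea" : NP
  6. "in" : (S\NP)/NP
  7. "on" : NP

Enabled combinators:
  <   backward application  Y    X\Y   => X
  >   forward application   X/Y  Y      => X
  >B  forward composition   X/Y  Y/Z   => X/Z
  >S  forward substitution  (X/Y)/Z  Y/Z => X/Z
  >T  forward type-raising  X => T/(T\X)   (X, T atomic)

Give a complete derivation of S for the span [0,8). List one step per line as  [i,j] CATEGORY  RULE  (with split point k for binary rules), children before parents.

[0,8] S   <
  [0,6] NP   >
    [0,2] NP/(NP\PP)   <
      [0,1] "chased" : N
      [1,2] "ate" : (NP/(NP\PP))\N
    [2,6] NP\PP   <
      [2,4] NP   <
        [2,3] "under" : PP
        [3,4] "quickly" : NP\PP
      [4,6] (NP\PP)\NP   >
        [4,5] "the" : ((NP\PP)\NP)/NP
        [5,6] "idea" : NP
  [6,8] S\NP   >
    [6,7] "in" : (S\NP)/NP
    [7,8] "on" : NP

[0,1] N  lex  "chased"
[1,2] (NP/(NP\PP))\N  lex  "ate"
[0,2] NP/(NP\PP)  <  k=1
[2,3] PP  lex  "under"
[3,4] NP\PP  lex  "quickly"
[2,4] NP  <  k=3
[4,5] ((NP\PP)\NP)/NP  lex  "the"
[5,6] NP  lex  "idea"
[4,6] (NP\PP)\NP  >  k=5
[2,6] NP\PP  <  k=4
[0,6] NP  >  k=2
[6,7] (S\NP)/NP  lex  "in"
[7,8] NP  lex  "on"
[6,8] S\NP  >  k=7
[0,8] S  <  k=6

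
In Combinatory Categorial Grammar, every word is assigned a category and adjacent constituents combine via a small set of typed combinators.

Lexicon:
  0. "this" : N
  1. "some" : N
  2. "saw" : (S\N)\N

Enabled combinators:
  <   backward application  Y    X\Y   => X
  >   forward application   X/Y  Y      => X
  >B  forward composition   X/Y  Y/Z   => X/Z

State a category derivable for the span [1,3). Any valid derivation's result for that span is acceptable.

[0,3] S   <
  [0,1] "this" : N
  [1,3] S\N   <
    [1,2] "some" : N
    [2,3] "saw" : (S\N)\N

S\N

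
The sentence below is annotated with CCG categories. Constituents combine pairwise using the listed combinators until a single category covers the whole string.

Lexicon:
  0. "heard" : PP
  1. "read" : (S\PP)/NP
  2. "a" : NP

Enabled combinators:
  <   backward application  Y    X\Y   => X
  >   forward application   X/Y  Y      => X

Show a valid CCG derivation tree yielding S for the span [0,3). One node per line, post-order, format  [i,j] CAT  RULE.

[0,1] PP  lex  "heard"
[1,2] (S\PP)/NP  lex  "read"
[2,3] NP  lex  "a"
[1,3] S\PP  >  k=2
[0,3] S  <  k=1

[0,3] S   <
  [0,1] "heard" : PP
  [1,3] S\PP   >
    [1,2] "read" : (S\PP)/NP
    [2,3] "a" : NP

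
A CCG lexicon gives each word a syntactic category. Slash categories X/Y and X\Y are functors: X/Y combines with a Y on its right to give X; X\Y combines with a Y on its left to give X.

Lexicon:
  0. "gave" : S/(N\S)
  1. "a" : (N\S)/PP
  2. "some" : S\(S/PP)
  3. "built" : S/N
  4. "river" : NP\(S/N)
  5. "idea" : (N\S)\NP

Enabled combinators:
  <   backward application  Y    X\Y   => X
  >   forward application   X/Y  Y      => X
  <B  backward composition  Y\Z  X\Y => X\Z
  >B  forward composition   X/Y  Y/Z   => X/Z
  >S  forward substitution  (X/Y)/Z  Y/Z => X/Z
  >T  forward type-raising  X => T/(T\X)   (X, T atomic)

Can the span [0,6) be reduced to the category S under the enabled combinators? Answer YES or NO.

NO

S/(N\S) (N\S)/PP S\(S/PP) S/N NP\(S/N) (N\S)\NP
CKY chart[0,6] = {N, N/(N\N), NP/(NP\N), PP/(PP\N), S/(S\N)}; S ∉ chart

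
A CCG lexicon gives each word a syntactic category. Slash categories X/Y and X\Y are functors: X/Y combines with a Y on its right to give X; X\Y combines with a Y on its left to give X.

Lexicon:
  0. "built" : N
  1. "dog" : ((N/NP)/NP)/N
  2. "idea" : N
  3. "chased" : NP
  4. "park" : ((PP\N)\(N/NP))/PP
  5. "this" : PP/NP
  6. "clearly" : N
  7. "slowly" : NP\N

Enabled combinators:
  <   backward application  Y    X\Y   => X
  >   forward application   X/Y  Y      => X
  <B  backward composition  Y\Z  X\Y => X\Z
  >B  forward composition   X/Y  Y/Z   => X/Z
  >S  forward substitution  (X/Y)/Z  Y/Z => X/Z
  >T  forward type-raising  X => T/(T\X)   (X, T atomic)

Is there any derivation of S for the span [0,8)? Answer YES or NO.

N ((N/NP)/NP)/N N NP ((PP\N)\(N/NP))/PP PP/NP N NP\N
CKY chart[0,8] = {N/(N\PP), NP/(NP\PP), PP, PP/(PP\PP), S/(S\PP)}; S ∉ chart

NO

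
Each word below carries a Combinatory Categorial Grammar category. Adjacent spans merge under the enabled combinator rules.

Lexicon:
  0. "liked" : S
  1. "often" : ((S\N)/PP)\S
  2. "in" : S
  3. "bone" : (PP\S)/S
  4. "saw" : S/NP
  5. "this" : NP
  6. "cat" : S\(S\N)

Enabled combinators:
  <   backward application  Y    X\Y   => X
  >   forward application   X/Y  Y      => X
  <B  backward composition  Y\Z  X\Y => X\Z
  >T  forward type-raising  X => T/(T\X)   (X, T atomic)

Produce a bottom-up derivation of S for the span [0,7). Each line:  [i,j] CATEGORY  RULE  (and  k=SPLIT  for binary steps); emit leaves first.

[0,7] S   <
  [0,6] S\N   >
    [0,2] (S\N)/PP   <
      [0,1] "liked" : S
      [1,2] "often" : ((S\N)/PP)\S
    [2,6] PP   >
      [2,3] PP/(PP\S)   >T
        [2,3] "in" : S
      [3,6] PP\S   >
        [3,4] "bone" : (PP\S)/S
        [4,6] S   >
          [4,5] "saw" : S/NP
          [5,6] "this" : NP
  [6,7] "cat" : S\(S\N)

[0,1] S  lex  "liked"
[1,2] ((S\N)/PP)\S  lex  "often"
[0,2] (S\N)/PP  <  k=1
[2,3] S  lex  "in"
[2,3] PP/(PP\S)  >T
[3,4] (PP\S)/S  lex  "bone"
[4,5] S/NP  lex  "saw"
[5,6] NP  lex  "this"
[4,6] S  >  k=5
[3,6] PP\S  >  k=4
[2,6] PP  >  k=3
[0,6] S\N  >  k=2
[6,7] S\(S\N)  lex  "cat"
[0,7] S  <  k=6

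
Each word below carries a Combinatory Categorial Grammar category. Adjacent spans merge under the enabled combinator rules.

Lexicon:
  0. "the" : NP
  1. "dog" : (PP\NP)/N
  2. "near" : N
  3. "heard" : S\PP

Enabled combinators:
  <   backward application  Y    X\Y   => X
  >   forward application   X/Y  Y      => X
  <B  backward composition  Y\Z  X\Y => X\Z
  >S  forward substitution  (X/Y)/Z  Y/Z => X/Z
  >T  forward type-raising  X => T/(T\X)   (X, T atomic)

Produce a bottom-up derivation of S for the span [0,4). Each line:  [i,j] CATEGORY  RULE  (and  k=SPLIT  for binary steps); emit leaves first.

[0,1] NP  lex  "the"
[1,2] (PP\NP)/N  lex  "dog"
[2,3] N  lex  "near"
[1,3] PP\NP  >  k=2
[0,3] PP  <  k=1
[3,4] S\PP  lex  "heard"
[0,4] S  <  k=3

[0,4] S   <
  [0,3] PP   <
    [0,1] "the" : NP
    [1,3] PP\NP   >
      [1,2] "dog" : (PP\NP)/N
      [2,3] "near" : N
  [3,4] "heard" : S\PP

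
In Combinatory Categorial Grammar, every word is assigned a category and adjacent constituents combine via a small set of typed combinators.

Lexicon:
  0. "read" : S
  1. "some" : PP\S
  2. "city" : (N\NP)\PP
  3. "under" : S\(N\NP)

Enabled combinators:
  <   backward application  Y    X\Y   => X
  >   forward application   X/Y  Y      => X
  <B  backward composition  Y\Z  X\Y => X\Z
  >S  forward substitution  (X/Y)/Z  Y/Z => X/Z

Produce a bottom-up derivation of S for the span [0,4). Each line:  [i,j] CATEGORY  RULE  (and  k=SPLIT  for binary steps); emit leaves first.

[0,1] S  lex  "read"
[1,2] PP\S  lex  "some"
[0,2] PP  <  k=1
[2,3] (N\NP)\PP  lex  "city"
[3,4] S\(N\NP)  lex  "under"
[2,4] S\PP  <B  k=3
[0,4] S  <  k=2

[0,4] S   <
  [0,2] PP   <
    [0,1] "read" : S
    [1,2] "some" : PP\S
  [2,4] S\PP   <B
    [2,3] "city" : (N\NP)\PP
    [3,4] "under" : S\(N\NP)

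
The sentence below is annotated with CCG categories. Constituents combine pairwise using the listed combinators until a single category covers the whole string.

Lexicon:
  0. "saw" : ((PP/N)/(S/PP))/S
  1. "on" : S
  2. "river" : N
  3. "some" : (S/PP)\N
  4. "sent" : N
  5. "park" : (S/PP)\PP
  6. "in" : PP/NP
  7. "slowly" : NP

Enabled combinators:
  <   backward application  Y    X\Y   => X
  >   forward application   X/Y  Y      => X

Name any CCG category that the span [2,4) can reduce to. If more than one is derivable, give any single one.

[0,8] S   >
  [0,6] S/PP   <
    [0,5] PP   >
      [0,4] PP/N   >
        [0,2] (PP/N)/(S/PP)   >
          [0,1] "saw" : ((PP/N)/(S/PP))/S
          [1,2] "on" : S
        [2,4] S/PP   <
          [2,3] "river" : N
          [3,4] "some" : (S/PP)\N
      [4,5] "sent" : N
    [5,6] "park" : (S/PP)\PP
  [6,8] PP   >
    [6,7] "in" : PP/NP
    [7,8] "slowly" : NP

S/PP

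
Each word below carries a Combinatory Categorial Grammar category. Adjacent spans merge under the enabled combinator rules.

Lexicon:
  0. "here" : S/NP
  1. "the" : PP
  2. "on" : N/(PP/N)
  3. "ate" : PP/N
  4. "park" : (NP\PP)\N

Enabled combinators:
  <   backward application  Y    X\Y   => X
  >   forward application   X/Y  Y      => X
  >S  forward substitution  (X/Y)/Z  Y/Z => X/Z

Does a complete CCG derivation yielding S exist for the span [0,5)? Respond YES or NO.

YES

[0,5] S   >
  [0,1] "here" : S/NP
  [1,5] NP   <
    [1,2] "the" : PP
    [2,5] NP\PP   <
      [2,4] N   >
        [2,3] "on" : N/(PP/N)
        [3,4] "ate" : PP/N
      [4,5] "park" : (NP\PP)\N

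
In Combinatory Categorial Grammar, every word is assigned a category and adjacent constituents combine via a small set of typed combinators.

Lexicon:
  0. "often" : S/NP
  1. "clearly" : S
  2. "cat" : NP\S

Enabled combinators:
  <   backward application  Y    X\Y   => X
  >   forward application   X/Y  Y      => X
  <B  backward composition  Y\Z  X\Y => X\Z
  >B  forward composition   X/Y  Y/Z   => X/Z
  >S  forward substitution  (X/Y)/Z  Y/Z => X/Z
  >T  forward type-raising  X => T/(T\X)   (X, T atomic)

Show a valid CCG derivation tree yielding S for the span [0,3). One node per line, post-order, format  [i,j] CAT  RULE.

[0,1] S/NP  lex  "often"
[1,2] S  lex  "clearly"
[2,3] NP\S  lex  "cat"
[1,3] NP  <  k=2
[0,3] S  >  k=1

[0,3] S   >
  [0,1] "often" : S/NP
  [1,3] NP   <
    [1,2] "clearly" : S
    [2,3] "cat" : NP\S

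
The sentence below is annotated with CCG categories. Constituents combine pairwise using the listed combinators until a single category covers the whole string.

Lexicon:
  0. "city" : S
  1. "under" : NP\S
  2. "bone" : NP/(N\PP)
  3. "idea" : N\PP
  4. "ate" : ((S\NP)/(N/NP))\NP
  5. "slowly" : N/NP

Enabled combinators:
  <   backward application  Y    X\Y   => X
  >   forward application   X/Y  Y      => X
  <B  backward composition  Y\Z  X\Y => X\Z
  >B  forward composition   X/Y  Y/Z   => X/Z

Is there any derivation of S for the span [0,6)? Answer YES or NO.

[0,6] S   <
  [0,2] NP   <
    [0,1] "city" : S
    [1,2] "under" : NP\S
  [2,6] S\NP   >
    [2,5] (S\NP)/(N/NP)   <
      [2,4] NP   >
        [2,3] "bone" : NP/(N\PP)
        [3,4] "idea" : N\PP
      [4,5] "ate" : ((S\NP)/(N/NP))\NP
    [5,6] "slowly" : N/NP

YES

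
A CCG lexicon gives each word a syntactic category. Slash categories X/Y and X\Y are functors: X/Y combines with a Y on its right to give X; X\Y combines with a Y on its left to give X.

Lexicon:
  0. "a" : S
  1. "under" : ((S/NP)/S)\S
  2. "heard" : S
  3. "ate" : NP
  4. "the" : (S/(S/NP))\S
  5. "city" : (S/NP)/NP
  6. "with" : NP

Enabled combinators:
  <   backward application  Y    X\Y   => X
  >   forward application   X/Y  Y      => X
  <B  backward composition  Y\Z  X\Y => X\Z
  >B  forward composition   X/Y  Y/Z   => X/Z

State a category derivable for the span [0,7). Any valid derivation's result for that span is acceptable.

[0,7] S   >
  [0,5] S/(S/NP)   <
    [0,4] S   >
      [0,3] S/NP   >
        [0,2] (S/NP)/S   <
          [0,1] "a" : S
          [1,2] "under" : ((S/NP)/S)\S
        [2,3] "heard" : S
      [3,4] "ate" : NP
    [4,5] "the" : (S/(S/NP))\S
  [5,7] S/NP   >
    [5,6] "city" : (S/NP)/NP
    [6,7] "with" : NP

S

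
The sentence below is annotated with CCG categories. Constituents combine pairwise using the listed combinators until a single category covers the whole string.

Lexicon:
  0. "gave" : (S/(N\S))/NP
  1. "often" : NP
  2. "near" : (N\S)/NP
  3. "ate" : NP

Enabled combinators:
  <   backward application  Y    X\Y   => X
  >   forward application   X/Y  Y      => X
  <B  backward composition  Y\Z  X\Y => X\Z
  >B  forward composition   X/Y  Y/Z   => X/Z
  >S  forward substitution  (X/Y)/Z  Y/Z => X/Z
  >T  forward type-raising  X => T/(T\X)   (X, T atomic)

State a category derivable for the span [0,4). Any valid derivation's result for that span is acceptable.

S

[0,4] S   >
  [0,2] S/(N\S)   >
    [0,1] "gave" : (S/(N\S))/NP
    [1,2] "often" : NP
  [2,4] N\S   >
    [2,3] "near" : (N\S)/NP
    [3,4] "ate" : NP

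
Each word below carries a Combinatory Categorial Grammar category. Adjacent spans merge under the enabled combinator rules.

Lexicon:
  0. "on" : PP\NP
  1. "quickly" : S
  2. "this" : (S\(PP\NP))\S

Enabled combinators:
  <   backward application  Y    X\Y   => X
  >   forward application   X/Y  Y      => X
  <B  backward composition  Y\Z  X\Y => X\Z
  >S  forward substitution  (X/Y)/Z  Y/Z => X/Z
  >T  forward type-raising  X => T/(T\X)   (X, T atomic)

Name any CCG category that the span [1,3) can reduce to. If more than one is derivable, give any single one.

[0,3] S   <
  [0,1] "on" : PP\NP
  [1,3] S\(PP\NP)   <
    [1,2] "quickly" : S
    [2,3] "this" : (S\(PP\NP))\S

S\(PP\NP)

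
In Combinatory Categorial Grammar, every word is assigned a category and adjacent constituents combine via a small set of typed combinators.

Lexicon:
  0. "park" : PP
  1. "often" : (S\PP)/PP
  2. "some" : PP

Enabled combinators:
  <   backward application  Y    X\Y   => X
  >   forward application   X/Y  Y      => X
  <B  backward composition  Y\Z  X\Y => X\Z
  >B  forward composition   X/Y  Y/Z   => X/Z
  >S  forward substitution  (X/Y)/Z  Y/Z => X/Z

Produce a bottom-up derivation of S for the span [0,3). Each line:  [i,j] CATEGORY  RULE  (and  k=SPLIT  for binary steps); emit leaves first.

[0,3] S   <
  [0,1] "park" : PP
  [1,3] S\PP   >
    [1,2] "often" : (S\PP)/PP
    [2,3] "some" : PP

[0,1] PP  lex  "park"
[1,2] (S\PP)/PP  lex  "often"
[2,3] PP  lex  "some"
[1,3] S\PP  >  k=2
[0,3] S  <  k=1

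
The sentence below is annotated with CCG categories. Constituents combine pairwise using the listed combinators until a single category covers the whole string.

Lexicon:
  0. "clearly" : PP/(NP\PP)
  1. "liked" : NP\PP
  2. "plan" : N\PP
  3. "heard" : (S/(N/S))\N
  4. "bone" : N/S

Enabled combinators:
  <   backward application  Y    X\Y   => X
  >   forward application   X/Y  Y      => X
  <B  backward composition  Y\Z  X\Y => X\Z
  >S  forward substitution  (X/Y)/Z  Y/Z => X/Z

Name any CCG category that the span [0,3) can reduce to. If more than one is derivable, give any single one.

[0,5] S   >
  [0,4] S/(N/S)   <
    [0,3] N   <
      [0,2] PP   >
        [0,1] "clearly" : PP/(NP\PP)
        [1,2] "liked" : NP\PP
      [2,3] "plan" : N\PP
    [3,4] "heard" : (S/(N/S))\N
  [4,5] "bone" : N/S

N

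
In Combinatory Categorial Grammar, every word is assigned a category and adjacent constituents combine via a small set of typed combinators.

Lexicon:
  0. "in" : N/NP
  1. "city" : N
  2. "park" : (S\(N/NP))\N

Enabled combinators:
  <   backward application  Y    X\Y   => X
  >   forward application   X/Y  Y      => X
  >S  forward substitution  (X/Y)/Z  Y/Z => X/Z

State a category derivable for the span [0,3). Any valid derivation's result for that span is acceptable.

S

[0,3] S   <
  [0,1] "in" : N/NP
  [1,3] S\(N/NP)   <
    [1,2] "city" : N
    [2,3] "park" : (S\(N/NP))\N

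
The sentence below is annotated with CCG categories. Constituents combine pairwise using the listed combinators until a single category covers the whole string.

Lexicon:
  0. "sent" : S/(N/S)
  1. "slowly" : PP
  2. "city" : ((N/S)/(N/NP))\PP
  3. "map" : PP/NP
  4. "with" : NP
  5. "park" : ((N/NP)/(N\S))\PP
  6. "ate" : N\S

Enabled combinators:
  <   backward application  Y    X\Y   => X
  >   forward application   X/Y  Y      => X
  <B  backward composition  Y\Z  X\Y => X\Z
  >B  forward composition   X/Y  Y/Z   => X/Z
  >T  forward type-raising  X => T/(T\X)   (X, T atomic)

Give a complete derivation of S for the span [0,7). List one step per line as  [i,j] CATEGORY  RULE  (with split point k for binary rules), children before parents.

[0,7] S   >
  [0,1] "sent" : S/(N/S)
  [1,7] N/S   >
    [1,3] (N/S)/(N/NP)   <
      [1,2] "slowly" : PP
      [2,3] "city" : ((N/S)/(N/NP))\PP
    [3,7] N/NP   >
      [3,6] (N/NP)/(N\S)   <
        [3,5] PP   >
          [3,4] "map" : PP/NP
          [4,5] "with" : NP
        [5,6] "park" : ((N/NP)/(N\S))\PP
      [6,7] "ate" : N\S

[0,1] S/(N/S)  lex  "sent"
[1,2] PP  lex  "slowly"
[2,3] ((N/S)/(N/NP))\PP  lex  "city"
[1,3] (N/S)/(N/NP)  <  k=2
[3,4] PP/NP  lex  "map"
[4,5] NP  lex  "with"
[3,5] PP  >  k=4
[5,6] ((N/NP)/(N\S))\PP  lex  "park"
[3,6] (N/NP)/(N\S)  <  k=5
[6,7] N\S  lex  "ate"
[3,7] N/NP  >  k=6
[1,7] N/S  >  k=3
[0,7] S  >  k=1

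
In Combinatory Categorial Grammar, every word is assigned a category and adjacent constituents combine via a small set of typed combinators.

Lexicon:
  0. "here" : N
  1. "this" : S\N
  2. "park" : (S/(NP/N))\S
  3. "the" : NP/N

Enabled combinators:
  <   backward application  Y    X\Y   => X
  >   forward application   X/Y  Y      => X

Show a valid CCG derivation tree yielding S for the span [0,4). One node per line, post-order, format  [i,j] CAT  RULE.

[0,4] S   >
  [0,3] S/(NP/N)   <
    [0,2] S   <
      [0,1] "here" : N
      [1,2] "this" : S\N
    [2,3] "park" : (S/(NP/N))\S
  [3,4] "the" : NP/N

[0,1] N  lex  "here"
[1,2] S\N  lex  "this"
[0,2] S  <  k=1
[2,3] (S/(NP/N))\S  lex  "park"
[0,3] S/(NP/N)  <  k=2
[3,4] NP/N  lex  "the"
[0,4] S  >  k=3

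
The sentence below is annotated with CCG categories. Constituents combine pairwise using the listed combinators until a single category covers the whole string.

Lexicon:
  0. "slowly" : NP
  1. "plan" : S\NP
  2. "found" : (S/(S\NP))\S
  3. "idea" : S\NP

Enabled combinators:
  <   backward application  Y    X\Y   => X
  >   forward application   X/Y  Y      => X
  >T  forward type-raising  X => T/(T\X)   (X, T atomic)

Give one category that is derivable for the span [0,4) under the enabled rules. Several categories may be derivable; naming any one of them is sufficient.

[0,4] S   >
  [0,3] S/(S\NP)   <
    [0,2] S   <
      [0,1] "slowly" : NP
      [1,2] "plan" : S\NP
    [2,3] "found" : (S/(S\NP))\S
  [3,4] "idea" : S\NP

S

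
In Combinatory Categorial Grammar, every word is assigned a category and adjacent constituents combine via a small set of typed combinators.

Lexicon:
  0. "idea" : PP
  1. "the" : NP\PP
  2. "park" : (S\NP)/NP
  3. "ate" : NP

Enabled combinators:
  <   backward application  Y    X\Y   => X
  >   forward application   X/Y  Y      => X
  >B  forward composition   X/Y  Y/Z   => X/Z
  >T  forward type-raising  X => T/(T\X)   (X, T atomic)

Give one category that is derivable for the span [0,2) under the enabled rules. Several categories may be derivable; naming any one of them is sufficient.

NP

[0,4] S   <
  [0,2] NP   >
    [0,1] NP/(NP\PP)   >T
      [0,1] "idea" : PP
    [1,2] "the" : NP\PP
  [2,4] S\NP   >
    [2,3] "park" : (S\NP)/NP
    [3,4] "ate" : NP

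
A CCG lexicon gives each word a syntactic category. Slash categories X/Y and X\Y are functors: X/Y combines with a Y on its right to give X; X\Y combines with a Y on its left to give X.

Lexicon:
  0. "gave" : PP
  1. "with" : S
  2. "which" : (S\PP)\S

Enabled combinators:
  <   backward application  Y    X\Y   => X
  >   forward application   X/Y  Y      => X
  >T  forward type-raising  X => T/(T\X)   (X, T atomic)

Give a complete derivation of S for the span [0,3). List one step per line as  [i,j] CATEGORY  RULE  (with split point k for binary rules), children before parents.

[0,3] S   <
  [0,1] "gave" : PP
  [1,3] S\PP   <
    [1,2] "with" : S
    [2,3] "which" : (S\PP)\S

[0,1] PP  lex  "gave"
[1,2] S  lex  "with"
[2,3] (S\PP)\S  lex  "which"
[1,3] S\PP  <  k=2
[0,3] S  <  k=1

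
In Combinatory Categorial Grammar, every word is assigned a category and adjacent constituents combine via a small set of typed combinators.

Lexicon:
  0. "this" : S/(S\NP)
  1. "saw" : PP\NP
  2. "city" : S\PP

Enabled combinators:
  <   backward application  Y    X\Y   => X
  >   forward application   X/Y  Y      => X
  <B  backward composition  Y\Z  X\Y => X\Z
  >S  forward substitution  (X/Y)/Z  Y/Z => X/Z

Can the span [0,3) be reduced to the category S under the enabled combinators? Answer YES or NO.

[0,3] S   >
  [0,1] "this" : S/(S\NP)
  [1,3] S\NP   <B
    [1,2] "saw" : PP\NP
    [2,3] "city" : S\PP

YES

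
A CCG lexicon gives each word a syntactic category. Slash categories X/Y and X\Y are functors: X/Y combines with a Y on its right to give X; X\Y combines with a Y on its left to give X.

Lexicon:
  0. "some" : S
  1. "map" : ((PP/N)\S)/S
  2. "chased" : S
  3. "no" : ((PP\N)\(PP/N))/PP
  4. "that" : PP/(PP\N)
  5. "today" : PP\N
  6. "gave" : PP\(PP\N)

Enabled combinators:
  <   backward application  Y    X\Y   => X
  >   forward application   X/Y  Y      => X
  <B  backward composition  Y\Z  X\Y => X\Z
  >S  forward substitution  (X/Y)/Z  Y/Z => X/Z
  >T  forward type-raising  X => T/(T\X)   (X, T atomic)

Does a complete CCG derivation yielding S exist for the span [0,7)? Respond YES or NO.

S ((PP/N)\S)/S S ((PP\N)\(PP/N))/PP PP/(PP\N) PP\N PP\(PP\N)
CKY chart[0,7] = {N/(N\PP), NP/(NP\PP), PP, PP/(PP\PP), S/(S\PP)}; S ∉ chart

NO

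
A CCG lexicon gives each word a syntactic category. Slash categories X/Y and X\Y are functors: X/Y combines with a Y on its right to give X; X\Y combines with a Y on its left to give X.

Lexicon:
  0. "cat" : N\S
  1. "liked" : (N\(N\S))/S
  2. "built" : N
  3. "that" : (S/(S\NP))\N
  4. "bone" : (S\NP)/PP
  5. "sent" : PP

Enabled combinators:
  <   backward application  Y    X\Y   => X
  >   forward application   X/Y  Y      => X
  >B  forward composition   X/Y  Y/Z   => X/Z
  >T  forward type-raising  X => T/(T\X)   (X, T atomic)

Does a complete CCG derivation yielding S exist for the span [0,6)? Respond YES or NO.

NO

N\S (N\(N\S))/S N (S/(S\NP))\N (S\NP)/PP PP
CKY chart[0,6] = {N, N/(N\N), NP/(NP\N), PP/(PP\N), S/(S\N)}; S ∉ chart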